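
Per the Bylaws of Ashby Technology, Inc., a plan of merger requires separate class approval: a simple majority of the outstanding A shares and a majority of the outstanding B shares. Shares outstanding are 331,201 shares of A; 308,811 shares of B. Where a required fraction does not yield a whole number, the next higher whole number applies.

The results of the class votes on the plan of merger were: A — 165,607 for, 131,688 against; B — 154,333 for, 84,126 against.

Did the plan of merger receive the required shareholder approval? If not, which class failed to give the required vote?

Not approved — the B shares did not give the required vote.

A: a majority of 331201 is 165601; 165,601 required, 165,607 in favor — approved.
B: a majority of 308811 is 154406; 154,406 required, 154,333 in favor — not approved.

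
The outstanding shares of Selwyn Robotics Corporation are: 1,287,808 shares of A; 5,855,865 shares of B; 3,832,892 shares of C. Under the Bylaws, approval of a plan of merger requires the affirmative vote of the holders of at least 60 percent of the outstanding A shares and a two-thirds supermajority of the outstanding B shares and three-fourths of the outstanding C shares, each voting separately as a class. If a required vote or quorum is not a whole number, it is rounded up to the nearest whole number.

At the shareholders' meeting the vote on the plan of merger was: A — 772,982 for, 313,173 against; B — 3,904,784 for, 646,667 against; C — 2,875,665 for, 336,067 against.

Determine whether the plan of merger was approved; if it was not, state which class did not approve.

Approved — every class gave the required vote.

A: 3/5 of 1287808 = 772684.80, rounded up to 772685; 772,685 required, 772,982 in favor — approved.
B: 2/3 of 5855865 = 3903910; 3,903,910 required, 3,904,784 in favor — approved.
C: 3/4 of 3832892 = 2874669; 2,874,669 required, 2,875,665 in favor — approved.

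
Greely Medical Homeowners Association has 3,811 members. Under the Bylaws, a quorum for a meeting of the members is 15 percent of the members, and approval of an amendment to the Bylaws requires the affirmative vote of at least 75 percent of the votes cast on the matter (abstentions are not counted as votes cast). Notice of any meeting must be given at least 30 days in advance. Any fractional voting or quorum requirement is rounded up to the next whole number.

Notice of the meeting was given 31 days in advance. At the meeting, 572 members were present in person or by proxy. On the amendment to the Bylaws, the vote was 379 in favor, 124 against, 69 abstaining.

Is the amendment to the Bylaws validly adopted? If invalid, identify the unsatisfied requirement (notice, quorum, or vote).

Valid — all requirements satisfied.

Notice: 31 days given; 30 required. Satisfied.
Quorum: 15% of 3,811 = 571.65, rounded up to 572; 572 present. Satisfied.
Vote: requires three-fourths of the votes cast (572 − 69 abstaining = 503); 3/4 of 503 = 377.25, rounded up to 378, so 378 needed; 379 in favor. Satisfied.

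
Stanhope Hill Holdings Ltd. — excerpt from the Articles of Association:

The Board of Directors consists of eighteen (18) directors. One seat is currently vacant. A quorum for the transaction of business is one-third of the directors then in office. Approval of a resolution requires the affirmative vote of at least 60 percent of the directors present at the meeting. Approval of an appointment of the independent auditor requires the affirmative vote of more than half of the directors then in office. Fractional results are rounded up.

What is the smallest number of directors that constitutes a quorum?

6

1/3 of 17 = 5.67, rounded up to 6.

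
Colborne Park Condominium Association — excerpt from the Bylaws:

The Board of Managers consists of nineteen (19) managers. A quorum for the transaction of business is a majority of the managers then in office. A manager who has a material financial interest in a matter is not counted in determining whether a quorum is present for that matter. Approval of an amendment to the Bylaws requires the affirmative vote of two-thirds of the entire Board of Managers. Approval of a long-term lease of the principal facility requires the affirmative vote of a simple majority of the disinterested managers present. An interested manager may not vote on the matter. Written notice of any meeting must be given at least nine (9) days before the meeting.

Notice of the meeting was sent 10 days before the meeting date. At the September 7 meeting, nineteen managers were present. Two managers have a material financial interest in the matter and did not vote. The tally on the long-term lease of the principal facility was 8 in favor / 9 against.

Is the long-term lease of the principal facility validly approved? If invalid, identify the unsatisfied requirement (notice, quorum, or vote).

Invalid — vote requirement not satisfied.

Notice: 10 days given; 9 required (10 ≥ 9). Satisfied.
Quorum: 19 present, but the 2 interested managers do not count, leaving 17. Quorum is 10. Satisfied.
Vote: the long-term lease of the principal facility requires a majority of the disinterested managers present (19 − 2 = 17). A majority of 17 is 9, so 9 affirmative votes are needed; 8 voted in favor. Not satisfied.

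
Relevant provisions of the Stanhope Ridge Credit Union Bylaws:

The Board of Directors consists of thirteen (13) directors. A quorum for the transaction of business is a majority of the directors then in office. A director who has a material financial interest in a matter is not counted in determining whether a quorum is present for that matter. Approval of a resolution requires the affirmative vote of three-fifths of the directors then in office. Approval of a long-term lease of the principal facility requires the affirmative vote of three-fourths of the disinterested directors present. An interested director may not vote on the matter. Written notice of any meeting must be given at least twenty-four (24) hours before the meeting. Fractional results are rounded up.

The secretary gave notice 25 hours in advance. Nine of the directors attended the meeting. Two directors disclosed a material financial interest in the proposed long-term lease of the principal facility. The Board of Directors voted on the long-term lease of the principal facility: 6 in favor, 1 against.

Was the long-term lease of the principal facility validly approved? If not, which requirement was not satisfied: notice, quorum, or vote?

Notice: 25 hours given; 24 required (25 ≥ 24). Satisfied.
Quorum: 9 present, but the 2 interested directors do not count, leaving 7. Quorum is 7. Satisfied.
Vote: the long-term lease of the principal facility requires three-fourths of the disinterested directors present (9 − 2 = 7). 3/4 of 7 = 5.25, rounded up to 6, so 6 affirmative votes are needed; 6 voted in favor. Satisfied.

Valid — all requirements satisfied.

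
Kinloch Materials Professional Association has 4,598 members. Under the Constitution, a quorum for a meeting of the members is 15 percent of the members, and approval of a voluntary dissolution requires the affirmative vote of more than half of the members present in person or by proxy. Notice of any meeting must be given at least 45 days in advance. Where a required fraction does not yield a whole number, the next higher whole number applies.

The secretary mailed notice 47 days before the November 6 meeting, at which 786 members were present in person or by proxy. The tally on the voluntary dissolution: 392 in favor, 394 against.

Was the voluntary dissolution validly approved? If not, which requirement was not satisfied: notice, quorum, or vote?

Invalid — vote requirement not satisfied.

Notice: 47 days given; 45 required. Satisfied.
Quorum: 15% of 4,598 = 689.70, rounded up to 690; 786 present. Satisfied.
Vote: requires a majority of those present (786); a majority of 786 is 394, so 394 needed; 392 in favor. Not satisfied.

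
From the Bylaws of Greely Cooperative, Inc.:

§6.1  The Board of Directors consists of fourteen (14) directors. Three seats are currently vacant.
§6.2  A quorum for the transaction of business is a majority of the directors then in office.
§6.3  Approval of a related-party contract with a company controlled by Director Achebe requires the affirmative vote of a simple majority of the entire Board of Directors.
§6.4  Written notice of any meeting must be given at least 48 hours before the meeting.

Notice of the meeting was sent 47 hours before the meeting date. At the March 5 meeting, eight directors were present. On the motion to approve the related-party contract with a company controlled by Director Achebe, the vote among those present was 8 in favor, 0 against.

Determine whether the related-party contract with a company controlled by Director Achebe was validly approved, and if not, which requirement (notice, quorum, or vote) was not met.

Invalid — notice requirement not satisfied.

Notice: 47 hours given; 48 required (47 < 48). Not satisfied.
Quorum: 8 present; quorum is 6. Satisfied.
Vote: the related-party contract with a company controlled by Director Achebe requires a majority of the entire Board of Directors (14). A majority of 14 is 8, so 8 affirmative votes are needed; 8 voted in favor. Satisfied.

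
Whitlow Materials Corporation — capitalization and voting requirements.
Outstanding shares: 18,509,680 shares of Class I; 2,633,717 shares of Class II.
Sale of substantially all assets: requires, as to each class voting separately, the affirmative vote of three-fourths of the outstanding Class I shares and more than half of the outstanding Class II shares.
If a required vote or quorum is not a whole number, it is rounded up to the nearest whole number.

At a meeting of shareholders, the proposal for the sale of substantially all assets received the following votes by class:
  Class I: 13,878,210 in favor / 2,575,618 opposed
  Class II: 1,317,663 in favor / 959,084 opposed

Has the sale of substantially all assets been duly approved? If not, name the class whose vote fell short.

Class I: 3/4 of 18509680 = 13882260; 13,882,260 required, 13,878,210 in favor — not approved.
Class II: a majority of 2633717 is 1316859; 1,316,859 required, 1,317,663 in favor — approved.

Not approved — the Class I shares did not give the required vote.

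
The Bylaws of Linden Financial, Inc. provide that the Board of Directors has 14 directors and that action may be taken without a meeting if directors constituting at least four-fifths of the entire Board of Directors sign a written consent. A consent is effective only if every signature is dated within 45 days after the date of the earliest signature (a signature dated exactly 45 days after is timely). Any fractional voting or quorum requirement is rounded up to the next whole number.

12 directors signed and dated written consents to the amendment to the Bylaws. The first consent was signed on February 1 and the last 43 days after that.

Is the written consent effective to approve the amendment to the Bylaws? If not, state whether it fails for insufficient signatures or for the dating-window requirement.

Effective — both the signature and dating-window requirements are satisfied.

Signatures required: at least four-fifths of 14 — 4/5 of 14 = 11.20, rounded up to 12, so 12 needed; 12 signed. Sufficient.
Dating window: the latest signature is 43 days after the earliest; the limit is 45 days. Within the window.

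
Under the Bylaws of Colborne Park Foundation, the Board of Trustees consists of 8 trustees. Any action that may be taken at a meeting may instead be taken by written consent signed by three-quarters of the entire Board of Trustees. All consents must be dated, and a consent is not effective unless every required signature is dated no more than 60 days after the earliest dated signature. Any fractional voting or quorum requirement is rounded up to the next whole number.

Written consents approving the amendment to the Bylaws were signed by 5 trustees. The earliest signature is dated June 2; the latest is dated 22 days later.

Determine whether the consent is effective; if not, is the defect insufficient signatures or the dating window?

Signatures required: three-quarters of 8 — 3/4 of 8 = 6, so 6 needed; 5 signed. Insufficient.
Dating window: the latest signature is 22 days after the earliest; the limit is 60 days. Within the window.

Not effective — insufficient signatures.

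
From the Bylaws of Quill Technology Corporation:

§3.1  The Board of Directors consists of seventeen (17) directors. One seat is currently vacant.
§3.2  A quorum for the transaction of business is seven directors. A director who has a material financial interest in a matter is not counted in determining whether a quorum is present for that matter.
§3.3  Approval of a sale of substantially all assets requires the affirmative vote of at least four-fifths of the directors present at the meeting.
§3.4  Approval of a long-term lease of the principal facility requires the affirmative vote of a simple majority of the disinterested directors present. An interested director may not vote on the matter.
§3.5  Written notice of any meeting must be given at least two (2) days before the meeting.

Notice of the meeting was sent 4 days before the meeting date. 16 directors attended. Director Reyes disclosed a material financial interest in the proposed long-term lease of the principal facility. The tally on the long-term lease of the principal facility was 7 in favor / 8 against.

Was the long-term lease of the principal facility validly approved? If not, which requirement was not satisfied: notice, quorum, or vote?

Invalid — vote requirement not satisfied.

Notice: 4 days given; 2 required (4 ≥ 2). Satisfied.
Quorum: 16 present, but the 1 interested director does not count, leaving 15. Quorum is 7. Satisfied.
Vote: the long-term lease of the principal facility requires a majority of the disinterested directors present (16 − 1 = 15). A majority of 15 is 8, so 8 affirmative votes are needed; 7 voted in favor. Not satisfied.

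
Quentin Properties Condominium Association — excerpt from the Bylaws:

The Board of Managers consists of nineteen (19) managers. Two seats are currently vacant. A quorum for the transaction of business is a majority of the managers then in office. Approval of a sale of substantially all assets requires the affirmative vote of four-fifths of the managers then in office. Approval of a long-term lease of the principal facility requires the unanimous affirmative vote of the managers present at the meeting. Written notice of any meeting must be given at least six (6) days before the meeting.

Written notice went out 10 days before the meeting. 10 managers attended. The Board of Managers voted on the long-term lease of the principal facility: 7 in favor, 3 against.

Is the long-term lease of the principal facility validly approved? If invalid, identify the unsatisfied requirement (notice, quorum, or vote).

Notice: 10 days given; 6 required (10 ≥ 6). Satisfied.
Quorum: 10 present; quorum is 9. Satisfied.
Vote: the long-term lease of the principal facility requires the unanimous vote of the managers present (10). Unanimous means all 10, so 10 affirmative votes are needed; 7 voted in favor. Not satisfied.

Invalid — vote requirement not satisfied.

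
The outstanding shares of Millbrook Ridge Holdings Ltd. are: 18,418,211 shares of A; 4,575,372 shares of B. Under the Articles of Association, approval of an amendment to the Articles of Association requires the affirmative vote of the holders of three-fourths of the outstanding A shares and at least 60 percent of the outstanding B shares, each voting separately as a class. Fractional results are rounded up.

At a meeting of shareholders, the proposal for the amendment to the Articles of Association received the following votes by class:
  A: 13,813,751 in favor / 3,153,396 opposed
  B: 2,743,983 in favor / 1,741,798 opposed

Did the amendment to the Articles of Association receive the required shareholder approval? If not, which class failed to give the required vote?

A: 3/4 of 18418211 = 13813658.25, rounded up to 13813659; 13,813,659 required, 13,813,751 in favor — approved.
B: 3/5 of 4575372 = 2745223.20, rounded up to 2745224; 2,745,224 required, 2,743,983 in favor — not approved.

Not approved — the B shares did not give the required vote.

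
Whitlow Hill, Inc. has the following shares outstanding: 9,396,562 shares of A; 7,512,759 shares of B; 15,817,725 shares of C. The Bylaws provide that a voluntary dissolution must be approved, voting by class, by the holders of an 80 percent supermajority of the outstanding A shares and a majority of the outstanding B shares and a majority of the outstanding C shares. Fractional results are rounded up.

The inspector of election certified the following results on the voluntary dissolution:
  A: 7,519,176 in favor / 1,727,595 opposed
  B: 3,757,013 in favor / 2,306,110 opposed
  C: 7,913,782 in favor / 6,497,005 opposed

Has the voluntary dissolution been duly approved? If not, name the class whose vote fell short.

A: 4/5 of 9396562 = 7517249.60, rounded up to 7517250; 7,517,250 required, 7,519,176 in favor — approved.
B: a majority of 7512759 is 3756380; 3,756,380 required, 3,757,013 in favor — approved.
C: a majority of 15817725 is 7908863; 7,908,863 required, 7,913,782 in favor — approved.

Approved — every class gave the required vote.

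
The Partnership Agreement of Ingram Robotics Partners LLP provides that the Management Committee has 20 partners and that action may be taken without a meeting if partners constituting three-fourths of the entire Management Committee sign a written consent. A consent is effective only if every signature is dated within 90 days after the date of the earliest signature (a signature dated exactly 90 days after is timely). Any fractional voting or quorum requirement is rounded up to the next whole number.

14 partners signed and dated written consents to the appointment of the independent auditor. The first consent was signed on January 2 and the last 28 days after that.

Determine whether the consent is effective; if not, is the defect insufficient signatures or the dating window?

Signatures required: three-fourths of 20 — 3/4 of 20 = 15, so 15 needed; 14 signed. Insufficient.
Dating window: the latest signature is 28 days after the earliest; the limit is 90 days. Within the window.

Not effective — insufficient signatures.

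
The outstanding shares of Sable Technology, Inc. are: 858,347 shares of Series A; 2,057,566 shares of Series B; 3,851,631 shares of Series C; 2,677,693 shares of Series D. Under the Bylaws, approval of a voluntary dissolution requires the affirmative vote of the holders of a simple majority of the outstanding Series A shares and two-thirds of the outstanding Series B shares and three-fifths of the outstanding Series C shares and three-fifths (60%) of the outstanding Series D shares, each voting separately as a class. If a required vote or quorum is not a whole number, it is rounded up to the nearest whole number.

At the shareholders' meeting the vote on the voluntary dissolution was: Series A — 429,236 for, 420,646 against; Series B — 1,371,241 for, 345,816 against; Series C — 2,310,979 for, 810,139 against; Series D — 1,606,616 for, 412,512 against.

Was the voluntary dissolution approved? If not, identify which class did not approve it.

Series A: a majority of 858347 is 429174; 429,174 required, 429,236 in favor — approved.
Series B: 2/3 of 2057566 = 1371710.67, rounded up to 1371711; 1,371,711 required, 1,371,241 in favor — not approved.
Series C: 3/5 of 3851631 = 2310978.60, rounded up to 2310979; 2,310,979 required, 2,310,979 in favor — approved.
Series D: 3/5 of 2677693 = 1606615.80, rounded up to 1606616; 1,606,616 required, 1,606,616 in favor — approved.

Not approved — the Series B shares did not give the required vote.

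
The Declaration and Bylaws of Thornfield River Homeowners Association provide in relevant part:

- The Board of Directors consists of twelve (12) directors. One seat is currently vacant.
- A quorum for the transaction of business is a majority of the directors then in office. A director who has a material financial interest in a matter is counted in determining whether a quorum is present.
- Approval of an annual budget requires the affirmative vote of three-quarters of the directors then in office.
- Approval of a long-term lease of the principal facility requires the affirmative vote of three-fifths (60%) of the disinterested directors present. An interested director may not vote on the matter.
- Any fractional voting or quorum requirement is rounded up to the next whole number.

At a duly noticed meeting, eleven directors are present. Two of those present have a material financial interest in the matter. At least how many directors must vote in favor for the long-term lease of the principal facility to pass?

6

The long-term lease of the principal facility requires three-fifths of the disinterested directors present (11 − 2 = 9).
3/5 of 9 = 5.40, rounded up to 6.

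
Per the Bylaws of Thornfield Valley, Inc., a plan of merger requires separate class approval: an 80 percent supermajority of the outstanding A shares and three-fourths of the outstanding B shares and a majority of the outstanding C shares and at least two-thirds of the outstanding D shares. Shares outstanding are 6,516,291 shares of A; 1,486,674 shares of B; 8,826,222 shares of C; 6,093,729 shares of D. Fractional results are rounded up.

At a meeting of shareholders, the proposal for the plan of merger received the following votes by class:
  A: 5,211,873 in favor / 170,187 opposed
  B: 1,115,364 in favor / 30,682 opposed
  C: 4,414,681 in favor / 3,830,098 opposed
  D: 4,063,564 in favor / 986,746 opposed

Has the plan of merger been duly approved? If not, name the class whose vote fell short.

Not approved — the A shares did not give the required vote.

A: 4/5 of 6516291 = 5213032.80, rounded up to 5213033; 5,213,033 required, 5,211,873 in favor — not approved.
B: 3/4 of 1486674 = 1115005.50, rounded up to 1115006; 1,115,006 required, 1,115,364 in favor — approved.
C: a majority of 8826222 is 4413112; 4,413,112 required, 4,414,681 in favor — approved.
D: 2/3 of 6093729 = 4062486; 4,062,486 required, 4,063,564 in favor — approved.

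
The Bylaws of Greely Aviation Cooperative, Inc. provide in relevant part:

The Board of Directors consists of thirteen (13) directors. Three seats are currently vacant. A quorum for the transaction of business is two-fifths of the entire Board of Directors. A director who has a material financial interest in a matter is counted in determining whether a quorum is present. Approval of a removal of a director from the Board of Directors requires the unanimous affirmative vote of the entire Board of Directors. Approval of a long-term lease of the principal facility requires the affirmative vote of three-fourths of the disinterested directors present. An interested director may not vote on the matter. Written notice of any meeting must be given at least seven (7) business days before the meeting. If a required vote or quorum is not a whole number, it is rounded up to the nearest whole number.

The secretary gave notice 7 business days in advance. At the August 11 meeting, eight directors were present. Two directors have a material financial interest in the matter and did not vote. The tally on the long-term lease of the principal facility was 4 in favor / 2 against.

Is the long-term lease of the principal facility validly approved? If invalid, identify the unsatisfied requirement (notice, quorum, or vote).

Notice: 7 business days given; 7 required (7 ≥ 7). Satisfied.
Quorum: 8 present (interested directors count toward quorum); quorum is 6. Satisfied.
Vote: the long-term lease of the principal facility requires three-fourths of the disinterested directors present (8 − 2 = 6). 3/4 of 6 = 4.50, rounded up to 5, so 5 affirmative votes are needed; 4 voted in favor. Not satisfied.

Invalid — vote requirement not satisfied.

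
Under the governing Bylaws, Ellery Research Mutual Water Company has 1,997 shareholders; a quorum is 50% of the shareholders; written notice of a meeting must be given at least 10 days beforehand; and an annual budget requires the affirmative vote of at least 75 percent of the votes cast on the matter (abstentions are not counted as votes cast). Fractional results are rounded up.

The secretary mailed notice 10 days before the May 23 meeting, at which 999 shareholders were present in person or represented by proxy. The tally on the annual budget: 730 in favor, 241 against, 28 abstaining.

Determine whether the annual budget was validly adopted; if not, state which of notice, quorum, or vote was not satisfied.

Notice: 10 days given; 10 required. Satisfied.
Quorum: 50% of 1,997 = 998.50, rounded up to 999; 999 present. Satisfied.
Vote: requires three-fourths of the votes cast (999 − 28 abstaining = 971); 3/4 of 971 = 728.25, rounded up to 729, so 729 needed; 730 in favor. Satisfied.

Valid — all requirements satisfied.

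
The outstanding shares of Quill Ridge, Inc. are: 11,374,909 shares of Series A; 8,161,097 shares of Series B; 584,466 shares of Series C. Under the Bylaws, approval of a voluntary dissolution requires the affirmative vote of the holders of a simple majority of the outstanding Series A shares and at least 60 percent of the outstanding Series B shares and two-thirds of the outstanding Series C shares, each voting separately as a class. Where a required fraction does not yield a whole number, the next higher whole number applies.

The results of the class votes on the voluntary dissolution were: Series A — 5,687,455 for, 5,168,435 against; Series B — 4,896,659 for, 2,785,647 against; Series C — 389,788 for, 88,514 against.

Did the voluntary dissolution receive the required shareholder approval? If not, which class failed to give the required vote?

Series A: a majority of 11374909 is 5687455; 5,687,455 required, 5,687,455 in favor — approved.
Series B: 3/5 of 8161097 = 4896658.20, rounded up to 4896659; 4,896,659 required, 4,896,659 in favor — approved.
Series C: 2/3 of 584466 = 389644; 389,644 required, 389,788 in favor — approved.

Approved — every class gave the required vote.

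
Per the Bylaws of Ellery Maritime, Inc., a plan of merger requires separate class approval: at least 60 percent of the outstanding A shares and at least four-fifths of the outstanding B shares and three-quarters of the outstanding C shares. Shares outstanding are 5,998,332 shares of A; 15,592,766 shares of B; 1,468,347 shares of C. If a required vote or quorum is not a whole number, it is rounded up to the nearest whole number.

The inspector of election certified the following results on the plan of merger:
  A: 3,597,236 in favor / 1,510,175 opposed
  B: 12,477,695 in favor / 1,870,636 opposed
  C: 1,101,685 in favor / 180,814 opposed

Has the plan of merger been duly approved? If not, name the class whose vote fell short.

A: 3/5 of 5998332 = 3598999.20, rounded up to 3599000; 3,599,000 required, 3,597,236 in favor — not approved.
B: 4/5 of 15592766 = 12474212.80, rounded up to 12474213; 12,474,213 required, 12,477,695 in favor — approved.
C: 3/4 of 1468347 = 1101260.25, rounded up to 1101261; 1,101,261 required, 1,101,685 in favor — approved.

Not approved — the A shares did not give the required vote.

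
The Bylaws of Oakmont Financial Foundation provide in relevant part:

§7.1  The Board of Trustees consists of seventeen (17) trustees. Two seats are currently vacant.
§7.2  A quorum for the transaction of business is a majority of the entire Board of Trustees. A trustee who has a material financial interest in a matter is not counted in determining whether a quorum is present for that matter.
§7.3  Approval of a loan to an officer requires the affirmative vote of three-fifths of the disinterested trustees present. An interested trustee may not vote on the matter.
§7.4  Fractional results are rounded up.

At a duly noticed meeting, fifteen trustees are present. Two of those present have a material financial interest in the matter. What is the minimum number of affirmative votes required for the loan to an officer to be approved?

8

The loan to an officer requires three-fifths of the disinterested trustees present (15 − 2 = 13).
3/5 of 13 = 7.80, rounded up to 8.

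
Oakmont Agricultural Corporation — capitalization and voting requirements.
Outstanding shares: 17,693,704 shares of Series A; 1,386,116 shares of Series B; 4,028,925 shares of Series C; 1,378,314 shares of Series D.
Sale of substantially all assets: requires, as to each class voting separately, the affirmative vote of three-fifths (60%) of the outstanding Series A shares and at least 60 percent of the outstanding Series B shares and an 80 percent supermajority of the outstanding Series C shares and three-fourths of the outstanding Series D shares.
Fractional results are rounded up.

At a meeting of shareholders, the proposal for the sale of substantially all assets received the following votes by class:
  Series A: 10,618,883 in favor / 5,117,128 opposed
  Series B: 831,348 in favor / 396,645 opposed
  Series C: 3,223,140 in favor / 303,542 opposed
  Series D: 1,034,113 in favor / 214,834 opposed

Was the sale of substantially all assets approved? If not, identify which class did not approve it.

Series A: 3/5 of 17693704 = 10616222.40, rounded up to 10616223; 10,616,223 required, 10,618,883 in favor — approved.
Series B: 3/5 of 1386116 = 831669.60, rounded up to 831670; 831,670 required, 831,348 in favor — not approved.
Series C: 4/5 of 4028925 = 3223140; 3,223,140 required, 3,223,140 in favor — approved.
Series D: 3/4 of 1378314 = 1033735.50, rounded up to 1033736; 1,033,736 required, 1,034,113 in favor — approved.

Not approved — the Series B shares did not give the required vote.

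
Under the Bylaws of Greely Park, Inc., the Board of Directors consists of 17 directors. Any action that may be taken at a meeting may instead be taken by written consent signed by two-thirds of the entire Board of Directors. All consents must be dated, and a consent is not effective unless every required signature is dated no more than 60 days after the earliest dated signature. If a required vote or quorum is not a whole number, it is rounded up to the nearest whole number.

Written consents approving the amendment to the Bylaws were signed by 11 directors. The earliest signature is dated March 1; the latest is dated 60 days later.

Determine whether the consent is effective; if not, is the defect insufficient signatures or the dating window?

Signatures required: two-thirds of 17 — 2/3 of 17 = 11.33, rounded up to 12, so 12 needed; 11 signed. Insufficient.
Dating window: the latest signature is 60 days after the earliest; the limit is 60 days. Within the window.

Not effective — insufficient signatures.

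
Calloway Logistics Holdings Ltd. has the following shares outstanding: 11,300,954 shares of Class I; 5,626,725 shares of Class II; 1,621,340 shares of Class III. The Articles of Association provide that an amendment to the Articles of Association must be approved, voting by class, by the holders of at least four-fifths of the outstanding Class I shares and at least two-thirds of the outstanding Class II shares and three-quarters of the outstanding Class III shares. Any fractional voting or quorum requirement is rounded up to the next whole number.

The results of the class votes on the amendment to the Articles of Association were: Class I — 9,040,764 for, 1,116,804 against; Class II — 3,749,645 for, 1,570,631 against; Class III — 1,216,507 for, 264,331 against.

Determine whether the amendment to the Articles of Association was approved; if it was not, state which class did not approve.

Class I: 4/5 of 11300954 = 9040763.20, rounded up to 9040764; 9,040,764 required, 9,040,764 in favor — approved.
Class II: 2/3 of 5626725 = 3751150; 3,751,150 required, 3,749,645 in favor — not approved.
Class III: 3/4 of 1621340 = 1216005; 1,216,005 required, 1,216,507 in favor — approved.

Not approved — the Class II shares did not give the required vote.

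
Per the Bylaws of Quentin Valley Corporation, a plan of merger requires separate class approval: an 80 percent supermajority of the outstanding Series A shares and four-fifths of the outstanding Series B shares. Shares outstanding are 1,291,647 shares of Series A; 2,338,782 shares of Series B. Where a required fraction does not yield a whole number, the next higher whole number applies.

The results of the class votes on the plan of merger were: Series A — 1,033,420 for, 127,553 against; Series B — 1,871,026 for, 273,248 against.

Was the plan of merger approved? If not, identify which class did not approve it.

Approved — every class gave the required vote.

Series A: 4/5 of 1291647 = 1033317.60, rounded up to 1033318; 1,033,318 required, 1,033,420 in favor — approved.
Series B: 4/5 of 2338782 = 1871025.60, rounded up to 1871026; 1,871,026 required, 1,871,026 in favor — approved.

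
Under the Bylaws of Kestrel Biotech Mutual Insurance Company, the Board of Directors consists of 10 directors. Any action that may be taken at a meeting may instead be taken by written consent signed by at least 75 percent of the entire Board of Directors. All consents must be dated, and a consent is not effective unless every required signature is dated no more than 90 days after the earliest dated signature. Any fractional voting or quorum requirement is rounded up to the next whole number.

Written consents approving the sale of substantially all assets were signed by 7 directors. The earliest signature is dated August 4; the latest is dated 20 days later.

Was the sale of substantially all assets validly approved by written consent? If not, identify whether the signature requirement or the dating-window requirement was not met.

Not effective — insufficient signatures.

Signatures required: at least 75 percent of 10 — 3/4 of 10 = 7.50, rounded up to 8, so 8 needed; 7 signed. Insufficient.
Dating window: the latest signature is 20 days after the earliest; the limit is 90 days. Within the window.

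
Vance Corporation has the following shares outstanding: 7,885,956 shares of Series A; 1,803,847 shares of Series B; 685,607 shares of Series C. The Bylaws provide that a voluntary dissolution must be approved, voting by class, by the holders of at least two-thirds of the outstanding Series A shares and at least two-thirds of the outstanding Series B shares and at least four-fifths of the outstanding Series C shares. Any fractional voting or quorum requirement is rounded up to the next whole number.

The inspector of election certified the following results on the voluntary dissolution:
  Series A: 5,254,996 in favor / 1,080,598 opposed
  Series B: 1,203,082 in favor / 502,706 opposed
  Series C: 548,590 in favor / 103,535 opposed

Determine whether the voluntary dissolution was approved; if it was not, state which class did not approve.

Series A: 2/3 of 7885956 = 5257304; 5,257,304 required, 5,254,996 in favor — not approved.
Series B: 2/3 of 1803847 = 1202564.67, rounded up to 1202565; 1,202,565 required, 1,203,082 in favor — approved.
Series C: 4/5 of 685607 = 548485.60, rounded up to 548486; 548,486 required, 548,590 in favor — approved.

Not approved — the Series A shares did not give the required vote.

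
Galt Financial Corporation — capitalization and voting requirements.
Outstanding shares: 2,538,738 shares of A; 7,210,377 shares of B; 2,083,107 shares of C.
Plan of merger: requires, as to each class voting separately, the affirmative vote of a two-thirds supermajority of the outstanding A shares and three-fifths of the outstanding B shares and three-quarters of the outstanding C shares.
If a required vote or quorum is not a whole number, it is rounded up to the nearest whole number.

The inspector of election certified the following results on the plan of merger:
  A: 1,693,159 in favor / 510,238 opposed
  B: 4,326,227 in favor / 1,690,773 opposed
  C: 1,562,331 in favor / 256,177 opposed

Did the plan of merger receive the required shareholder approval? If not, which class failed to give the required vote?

A: 2/3 of 2538738 = 1692492; 1,692,492 required, 1,693,159 in favor — approved.
B: 3/5 of 7210377 = 4326226.20, rounded up to 4326227; 4,326,227 required, 4,326,227 in favor — approved.
C: 3/4 of 2083107 = 1562330.25, rounded up to 1562331; 1,562,331 required, 1,562,331 in favor — approved.

Approved — every class gave the required vote.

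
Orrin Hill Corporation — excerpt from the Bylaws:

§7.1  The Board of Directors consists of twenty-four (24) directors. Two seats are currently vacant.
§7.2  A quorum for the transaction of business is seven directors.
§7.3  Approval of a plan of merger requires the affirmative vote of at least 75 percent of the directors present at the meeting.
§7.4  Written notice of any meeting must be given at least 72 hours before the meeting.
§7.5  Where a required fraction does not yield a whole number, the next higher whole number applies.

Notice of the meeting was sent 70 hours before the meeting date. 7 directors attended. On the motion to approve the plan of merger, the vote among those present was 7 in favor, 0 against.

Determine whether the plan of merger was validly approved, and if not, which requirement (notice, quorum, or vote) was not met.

Invalid — notice requirement not satisfied.

Notice: 70 hours given; 72 required (70 < 72). Not satisfied.
Quorum: 7 present; quorum is 7. Satisfied.
Vote: the plan of merger requires three-fourths of the directors present (7). 3/4 of 7 = 5.25, rounded up to 6, so 6 affirmative votes are needed; 7 voted in favor. Satisfied.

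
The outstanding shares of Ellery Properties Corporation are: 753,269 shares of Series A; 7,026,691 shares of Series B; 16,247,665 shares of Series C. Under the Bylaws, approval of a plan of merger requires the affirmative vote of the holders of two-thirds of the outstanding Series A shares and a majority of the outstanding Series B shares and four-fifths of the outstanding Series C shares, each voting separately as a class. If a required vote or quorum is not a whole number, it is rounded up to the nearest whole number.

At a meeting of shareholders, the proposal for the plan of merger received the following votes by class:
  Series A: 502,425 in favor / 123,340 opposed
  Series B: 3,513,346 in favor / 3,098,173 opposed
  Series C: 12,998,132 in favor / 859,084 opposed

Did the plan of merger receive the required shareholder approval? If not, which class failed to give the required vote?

Approved — every class gave the required vote.

Series A: 2/3 of 753269 = 502179.33, rounded up to 502180; 502,180 required, 502,425 in favor — approved.
Series B: a majority of 7026691 is 3513346; 3,513,346 required, 3,513,346 in favor — approved.
Series C: 4/5 of 16247665 = 12998132; 12,998,132 required, 12,998,132 in favor — approved.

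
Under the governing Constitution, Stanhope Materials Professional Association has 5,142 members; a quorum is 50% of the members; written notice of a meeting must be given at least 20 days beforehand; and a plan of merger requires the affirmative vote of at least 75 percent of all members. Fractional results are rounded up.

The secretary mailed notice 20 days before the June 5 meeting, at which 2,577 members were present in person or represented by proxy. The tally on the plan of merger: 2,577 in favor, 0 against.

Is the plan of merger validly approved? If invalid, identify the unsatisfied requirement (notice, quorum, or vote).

Notice: 20 days given; 20 required. Satisfied.
Quorum: 50% of 5,142 = 2,571; 2,577 present. Satisfied.
Vote: requires three-fourths of all members (5,142); 3/4 of 5142 = 3856.50, rounded up to 3857, so 3,857 needed; 2,577 in favor. Not satisfied.

Invalid — vote requirement not satisfied.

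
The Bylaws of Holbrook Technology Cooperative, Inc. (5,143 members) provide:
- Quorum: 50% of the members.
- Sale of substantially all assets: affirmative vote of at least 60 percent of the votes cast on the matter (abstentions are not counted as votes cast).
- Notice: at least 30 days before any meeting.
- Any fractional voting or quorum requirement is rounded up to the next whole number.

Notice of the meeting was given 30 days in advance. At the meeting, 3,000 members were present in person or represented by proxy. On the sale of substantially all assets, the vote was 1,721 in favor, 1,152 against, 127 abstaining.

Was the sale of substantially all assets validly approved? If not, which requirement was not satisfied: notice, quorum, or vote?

Invalid — vote requirement not satisfied.

Notice: 30 days given; 30 required. Satisfied.
Quorum: 50% of 5,143 = 2,571.50, rounded up to 2,572; 3,000 present. Satisfied.
Vote: requires three-fifths of the votes cast (3,000 − 127 abstaining = 2,873); 3/5 of 2873 = 1723.80, rounded up to 1724, so 1,724 needed; 1,721 in favor. Not satisfied.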